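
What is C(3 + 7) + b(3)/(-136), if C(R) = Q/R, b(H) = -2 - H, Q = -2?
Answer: -111/680 ≈ -0.16324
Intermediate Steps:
C(R) = -2/R
C(3 + 7) + b(3)/(-136) = -2/(3 + 7) + (-2 - 1*3)/(-136) = -2/10 + (-2 - 3)*(-1/136) = -2*⅒ - 5*(-1/136) = -⅕ + 5/136 = -111/680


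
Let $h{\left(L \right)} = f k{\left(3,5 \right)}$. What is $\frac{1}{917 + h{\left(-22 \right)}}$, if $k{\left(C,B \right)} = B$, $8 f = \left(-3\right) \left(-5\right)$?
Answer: $\frac{8}{7411} \approx 0.0010795$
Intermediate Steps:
$f = \frac{15}{8}$ ($f = \frac{\left(-3\right) \left(-5\right)}{8} = \frac{1}{8} \cdot 15 = \frac{15}{8} \approx 1.875$)
$h{\left(L \right)} = \frac{75}{8}$ ($h{\left(L \right)} = \frac{15}{8} \cdot 5 = \frac{75}{8}$)
$\frac{1}{917 + h{\left(-22 \right)}} = \frac{1}{917 + \frac{75}{8}} = \frac{1}{\frac{7411}{8}} = \frac{8}{7411}$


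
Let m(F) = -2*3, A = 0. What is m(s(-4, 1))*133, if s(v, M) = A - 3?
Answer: -798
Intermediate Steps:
s(v, M) = -3 (s(v, M) = 0 - 3 = -3)
m(F) = -6
m(s(-4, 1))*133 = -6*133 = -798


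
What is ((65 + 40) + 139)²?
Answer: 59536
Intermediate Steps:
((65 + 40) + 139)² = (105 + 139)² = 244² = 59536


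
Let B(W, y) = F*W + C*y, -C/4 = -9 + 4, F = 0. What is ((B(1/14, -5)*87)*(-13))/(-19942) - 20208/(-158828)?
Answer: -2861874/516191 ≈ -5.5442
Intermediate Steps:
C = 20 (C = -4*(-9 + 4) = -4*(-5) = 20)
B(W, y) = 20*y (B(W, y) = 0*W + 20*y = 0 + 20*y = 20*y)
((B(1/14, -5)*87)*(-13))/(-19942) - 20208/(-158828) = (((20*(-5))*87)*(-13))/(-19942) - 20208/(-158828) = (-100*87*(-13))*(-1/19942) - 20208*(-1/158828) = -8700*(-13)*(-1/19942) + 5052/39707 = 113100*(-1/19942) + 5052/39707 = -4350/767 + 5052/39707 = -2861874/516191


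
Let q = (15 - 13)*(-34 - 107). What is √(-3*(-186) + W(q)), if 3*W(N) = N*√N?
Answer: √(558 - 94*I*√282) ≈ 33.408 - 23.625*I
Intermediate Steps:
q = -282 (q = 2*(-141) = -282)
W(N) = N^(3/2)/3 (W(N) = (N*√N)/3 = N^(3/2)/3)
√(-3*(-186) + W(q)) = √(-3*(-186) + (-282)^(3/2)/3) = √(558 + (-282*I*√282)/3) = √(558 - 94*I*√282)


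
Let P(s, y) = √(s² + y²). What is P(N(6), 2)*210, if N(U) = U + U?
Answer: 420*√37 ≈ 2554.8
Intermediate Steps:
N(U) = 2*U
P(N(6), 2)*210 = √((2*6)² + 2²)*210 = √(12² + 4)*210 = √(144 + 4)*210 = √148*210 = (2*√37)*210 = 420*√37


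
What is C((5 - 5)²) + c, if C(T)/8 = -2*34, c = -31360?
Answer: -31904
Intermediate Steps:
C(T) = -544 (C(T) = 8*(-2*34) = 8*(-68) = -544)
C((5 - 5)²) + c = -544 - 31360 = -31904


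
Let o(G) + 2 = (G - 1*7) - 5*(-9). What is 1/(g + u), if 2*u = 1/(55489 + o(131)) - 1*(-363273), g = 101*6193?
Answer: 111312/89843198905 ≈ 1.2390e-6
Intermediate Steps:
o(G) = 36 + G (o(G) = -2 + ((G - 1*7) - 5*(-9)) = -2 + ((G - 7) + 45) = -2 + ((-7 + G) + 45) = -2 + (38 + G) = 36 + G)
g = 625493
u = 20218322089/111312 (u = (1/(55489 + (36 + 131)) - 1*(-363273))/2 = (1/(55489 + 167) + 363273)/2 = (1/55656 + 363273)/2 = (½)*(20218322089/55656) = 20218322089/111312 ≈ 1.8164e+5)
1/(g + u) = 1/(625493 + 20218322089/111312) = 1/(89843198905/111312) = 111312/89843198905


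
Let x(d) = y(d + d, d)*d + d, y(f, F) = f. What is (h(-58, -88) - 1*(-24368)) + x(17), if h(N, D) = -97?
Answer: 24866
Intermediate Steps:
x(d) = d + 2*d² (x(d) = (d + d)*d + d = (2*d)*d + d = 2*d² + d = d + 2*d²)
(h(-58, -88) - 1*(-24368)) + x(17) = (-97 - 1*(-24368)) + 17*(1 + 2*17) = (-97 + 24368) + 17*(1 + 34) = 24271 + 17*35 = 24271 + 595 = 24866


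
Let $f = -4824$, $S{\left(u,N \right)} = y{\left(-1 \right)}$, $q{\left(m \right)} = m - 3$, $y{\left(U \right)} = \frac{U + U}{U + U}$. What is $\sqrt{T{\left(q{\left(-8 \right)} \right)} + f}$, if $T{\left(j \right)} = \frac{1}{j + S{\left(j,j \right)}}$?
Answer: $\frac{i \sqrt{482410}}{10} \approx 69.456 i$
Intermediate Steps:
$y{\left(U \right)} = 1$ ($y{\left(U \right)} = \frac{2 U}{2 U} = 2 U \frac{1}{2 U} = 1$)
$q{\left(m \right)} = -3 + m$
$S{\left(u,N \right)} = 1$
$T{\left(j \right)} = \frac{1}{1 + j}$ ($T{\left(j \right)} = \frac{1}{j + 1} = \frac{1}{1 + j}$)
$\sqrt{T{\left(q{\left(-8 \right)} \right)} + f} = \sqrt{\frac{1}{1 - 11} - 4824} = \sqrt{\frac{1}{-10} - 4824} = \sqrt{- \frac{1}{10} - 4824} = \sqrt{- \frac{48241}{10}} = \frac{i \sqrt{482410}}{10}$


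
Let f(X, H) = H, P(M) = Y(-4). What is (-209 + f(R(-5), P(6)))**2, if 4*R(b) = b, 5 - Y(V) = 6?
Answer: 44100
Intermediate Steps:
Y(V) = -1 (Y(V) = 5 - 1*6 = 5 - 6 = -1)
P(M) = -1
R(b) = b/4
(-209 + f(R(-5), P(6)))**2 = (-209 - 1)**2 = (-210)**2 = 44100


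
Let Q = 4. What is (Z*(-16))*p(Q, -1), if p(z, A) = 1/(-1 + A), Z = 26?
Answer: 208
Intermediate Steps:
(Z*(-16))*p(Q, -1) = (26*(-16))/(-1 - 1) = -416/(-2) = -416*(-½) = 208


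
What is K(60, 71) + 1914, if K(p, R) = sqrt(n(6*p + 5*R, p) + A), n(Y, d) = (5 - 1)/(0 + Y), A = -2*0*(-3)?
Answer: 1914 + 2*sqrt(715)/715 ≈ 1914.1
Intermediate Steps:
A = 0 (A = 0*(-3) = 0)
n(Y, d) = 4/Y
K(p, R) = 2*sqrt(1/(5*R + 6*p)) (K(p, R) = sqrt(4/(6*p + 5*R) + 0) = sqrt(4/(5*R + 6*p) + 0) = sqrt(4/(5*R + 6*p)) = 2*sqrt(1/(5*R + 6*p)))
K(60, 71) + 1914 = 2*sqrt(1/(5*71 + 6*60)) + 1914 = 2*sqrt(1/(355 + 360)) + 1914 = 2*sqrt(1/715) + 1914 = 2*(sqrt(715)/715) + 1914 = 2*sqrt(715)/715 + 1914 = 1914 + 2*sqrt(715)/715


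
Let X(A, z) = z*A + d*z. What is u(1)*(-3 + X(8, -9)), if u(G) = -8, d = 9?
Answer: 1248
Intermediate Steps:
X(A, z) = 9*z + A*z (X(A, z) = z*A + 9*z = A*z + 9*z = 9*z + A*z)
u(1)*(-3 + X(8, -9)) = -8*(-3 - 9*(9 + 8)) = -8*(-3 - 9*17) = -8*(-3 - 153) = -8*(-156) = 1248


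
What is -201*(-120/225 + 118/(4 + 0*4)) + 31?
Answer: -57913/10 ≈ -5791.3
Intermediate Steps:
-201*(-120/225 + 118/(4 + 0*4)) + 31 = -201*(-120*1/225 + 118/(4 + 0)) + 31 = -201*(-8/15 + 118/4) + 31 = -201*(-8/15 + 118*(1/4)) + 31 = -201*(-8/15 + 59/2) + 31 = -201*869/30 + 31 = -58223/10 + 31 = -57913/10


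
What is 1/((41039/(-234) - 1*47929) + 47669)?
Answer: -234/101879 ≈ -0.0022968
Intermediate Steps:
1/((41039/(-234) - 1*47929) + 47669) = 1/((41039*(-1/234) - 47929) + 47669) = 1/((-41039/234 - 47929) + 47669) = 1/(-11256425/234 + 47669) = 1/(-101879/234) = -234/101879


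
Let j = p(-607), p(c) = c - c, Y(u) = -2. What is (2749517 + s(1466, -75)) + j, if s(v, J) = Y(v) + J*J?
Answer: 2755140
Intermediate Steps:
p(c) = 0
j = 0
s(v, J) = -2 + J² (s(v, J) = -2 + J*J = -2 + J²)
(2749517 + s(1466, -75)) + j = (2749517 + (-2 + (-75)²)) + 0 = (2749517 + (-2 + 5625)) + 0 = (2749517 + 5623) + 0 = 2755140 + 0 = 2755140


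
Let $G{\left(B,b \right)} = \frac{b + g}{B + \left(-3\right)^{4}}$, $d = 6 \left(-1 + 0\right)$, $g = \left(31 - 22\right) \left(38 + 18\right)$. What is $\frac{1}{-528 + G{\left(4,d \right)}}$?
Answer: $- \frac{85}{44382} \approx -0.0019152$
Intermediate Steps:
$g = 504$ ($g = 9 \cdot 56 = 504$)
$d = -6$ ($d = 6 \left(-1\right) = -6$)
$G{\left(B,b \right)} = \frac{504 + b}{81 + B}$ ($G{\left(B,b \right)} = \frac{b + 504}{B + \left(-3\right)^{4}} = \frac{504 + b}{B + 81} = \frac{504 + b}{81 + B}$)
$\frac{1}{-528 + G{\left(4,d \right)}} = \frac{1}{-528 + \frac{504 - 6}{81 + 4}} = \frac{1}{-528 + \frac{1}{85} \cdot 498} = \frac{1}{-528 + \frac{498}{85}} = \frac{1}{- \frac{44382}{85}} = - \frac{85}{44382}$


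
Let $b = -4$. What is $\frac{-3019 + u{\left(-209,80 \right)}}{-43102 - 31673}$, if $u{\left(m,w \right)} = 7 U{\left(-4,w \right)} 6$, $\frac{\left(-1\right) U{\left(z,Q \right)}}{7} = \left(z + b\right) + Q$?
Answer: $\frac{24187}{74775} \approx 0.32346$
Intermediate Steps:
$U{\left(z,Q \right)} = 28 - 7 Q - 7 z$ ($U{\left(z,Q \right)} = - 7 \left(\left(z - 4\right) + Q\right) = - 7 \left(\left(-4 + z\right) + Q\right) = - 7 \left(-4 + Q + z\right) = 28 - 7 Q - 7 z$)
$u{\left(m,w \right)} = 2352 - 294 w$ ($u{\left(m,w \right)} = 7 \left(28 - 7 w - -28\right) 6 = 7 \left(28 - 7 w + 28\right) 6 = 7 \left(56 - 7 w\right) 6 = \left(392 - 49 w\right) 6 = 2352 - 294 w$)
$\frac{-3019 + u{\left(-209,80 \right)}}{-43102 - 31673} = \frac{-3019 + \left(2352 - 23520\right)}{-43102 - 31673} = \frac{-3019 + \left(2352 - 23520\right)}{-74775} = \left(-3019 - 21168\right) \left(- \frac{1}{74775}\right) = \left(-24187\right) \left(- \frac{1}{74775}\right) = \frac{24187}{74775}$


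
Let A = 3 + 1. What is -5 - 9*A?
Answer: -41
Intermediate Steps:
A = 4
-5 - 9*A = -5 - 9*4 = -5 - 36 = -41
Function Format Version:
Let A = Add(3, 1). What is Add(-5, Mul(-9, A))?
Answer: -41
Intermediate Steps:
A = 4
Add(-5, Mul(-9, A)) = Add(-5, Mul(-9, 4)) = Add(-5, -36) = -41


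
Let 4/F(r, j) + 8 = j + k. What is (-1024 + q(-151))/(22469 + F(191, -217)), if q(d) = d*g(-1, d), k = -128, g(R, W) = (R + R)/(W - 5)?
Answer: -28248119/618661134 ≈ -0.045660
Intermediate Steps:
g(R, W) = 2*R/(-5 + W) (g(R, W) = (2*R)/(-5 + W) = 2*R/(-5 + W))
F(r, j) = 4/(-136 + j) (F(r, j) = 4/(-8 + (j - 128)) = 4/(-8 + (-128 + j)) = 4/(-136 + j))
q(d) = -2*d/(-5 + d) (q(d) = d*(2*(-1)/(-5 + d)) = d*(-2/(-5 + d)) = -2*d/(-5 + d))
(-1024 + q(-151))/(22469 + F(191, -217)) = (-1024 - 2*(-151)/(-5 - 151))/(22469 + 4/(-136 - 217)) = (-1024 - 2*(-151)/(-156))/(22469 + 4/(-353)) = (-1024 - 2*(-151)*(-1/156))/(22469 + 4*(-1/353)) = (-1024 - 151/78)/(22469 - 4/353) = -80023/(78*7931553/353) = -80023/78*353/7931553 = -28248119/618661134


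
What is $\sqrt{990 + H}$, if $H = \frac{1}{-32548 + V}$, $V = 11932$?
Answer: $\frac{\sqrt{105192310206}}{10308} \approx 31.464$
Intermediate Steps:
$H = - \frac{1}{20616}$ ($H = \frac{1}{-32548 + 11932} = \frac{1}{-20616} = - \frac{1}{20616} \approx -4.8506 \cdot 10^{-5}$)
$\sqrt{990 + H} = \sqrt{990 - \frac{1}{20616}} = \sqrt{\frac{20409839}{20616}} = \frac{\sqrt{105192310206}}{10308}$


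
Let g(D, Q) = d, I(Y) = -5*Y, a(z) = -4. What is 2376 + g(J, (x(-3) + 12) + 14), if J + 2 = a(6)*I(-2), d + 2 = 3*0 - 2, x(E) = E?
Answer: 2372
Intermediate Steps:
d = -4 (d = -2 + (3*0 - 2) = -2 + (0 - 2) = -2 - 2 = -4)
J = -42 (J = -2 - (-20)*(-2) = -2 - 4*10 = -2 - 40 = -42)
g(D, Q) = -4
2376 + g(J, (x(-3) + 12) + 14) = 2376 - 4 = 2372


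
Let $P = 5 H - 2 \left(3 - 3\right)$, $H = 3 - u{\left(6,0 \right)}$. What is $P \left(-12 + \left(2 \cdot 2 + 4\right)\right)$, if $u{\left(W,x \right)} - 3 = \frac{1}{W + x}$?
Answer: $\frac{10}{3} \approx 3.3333$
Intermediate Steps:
$u{\left(W,x \right)} = 3 + \frac{1}{W + x}$
$H = - \frac{1}{6}$ ($H = 3 - \frac{1 + 3 \cdot 6 + 3 \cdot 0}{6 + 0} = 3 - \frac{1 + 18 + 0}{6} = 3 - \frac{1}{6} \cdot 19 = 3 - \frac{19}{6} = - \frac{1}{6} \approx -0.16667$)
$P = - \frac{5}{6}$ ($P = 5 \left(- \frac{1}{6}\right) - 2 \left(3 - 3\right) = - \frac{5}{6} - 0 = - \frac{5}{6} + 0 = - \frac{5}{6} \approx -0.83333$)
$P \left(-12 + \left(2 \cdot 2 + 4\right)\right) = - \frac{5 \left(-12 + \left(2 \cdot 2 + 4\right)\right)}{6} = - \frac{5 \left(-12 + \left(4 + 4\right)\right)}{6} = - \frac{5 \left(-12 + 8\right)}{6} = \left(- \frac{5}{6}\right) \left(-4\right) = \frac{10}{3}$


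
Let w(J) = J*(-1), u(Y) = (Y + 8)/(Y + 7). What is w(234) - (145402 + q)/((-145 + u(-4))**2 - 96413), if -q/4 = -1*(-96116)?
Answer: -80864631/340978 ≈ -237.16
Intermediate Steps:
u(Y) = (8 + Y)/(7 + Y)
w(J) = -J
q = -384464 (q = -(-4)*(-96116) = -4*96116 = -384464)
w(234) - (145402 + q)/((-145 + u(-4))**2 - 96413) = -1*234 - (145402 - 384464)/((-145 + (8 - 4)/(7 - 4))**2 - 96413) = -234 - (-239062)/((-145 + 4/3)**2 - 96413) = -234 - (-239062)/((-431/3)**2 - 96413) = -234 - (-239062)/(185761/9 - 96413) = -234 - (-239062)/(-681956/9) = -234 - (-239062)*(-9)/681956 = -234 - 1*1075779/340978 = -234 - 1075779/340978 = -80864631/340978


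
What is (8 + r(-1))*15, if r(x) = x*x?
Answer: 135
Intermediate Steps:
r(x) = x²
(8 + r(-1))*15 = (8 + (-1)²)*15 = (8 + 1)*15 = 9*15 = 135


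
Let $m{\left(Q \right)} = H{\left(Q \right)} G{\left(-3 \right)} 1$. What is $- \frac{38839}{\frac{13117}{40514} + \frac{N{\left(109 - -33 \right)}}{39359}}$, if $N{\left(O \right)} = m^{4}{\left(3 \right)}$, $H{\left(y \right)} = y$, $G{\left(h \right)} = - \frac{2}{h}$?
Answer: $- \frac{61932301439314}{516920227} \approx -1.1981 \cdot 10^{5}$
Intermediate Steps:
$m{\left(Q \right)} = \frac{2 Q}{3}$ ($m{\left(Q \right)} = Q \left(- \frac{2}{-3}\right) 1 = Q \left(\left(-2\right) \left(- \frac{1}{3}\right)\right) 1 = Q \frac{2}{3} \cdot 1 = \frac{2 Q}{3} \cdot 1 = \frac{2 Q}{3}$)
$N{\left(O \right)} = 16$ ($N{\left(O \right)} = \left(\frac{2}{3} \cdot 3\right)^{4} = 2^{4} = 16$)
$- \frac{38839}{\frac{13117}{40514} + \frac{N{\left(109 - -33 \right)}}{39359}} = - \frac{38839}{\frac{13117}{40514} + \frac{16}{39359}} = - \frac{38839}{\frac{516920227}{1594590526}} = \left(-38839\right) \frac{1594590526}{516920227} = - \frac{61932301439314}{516920227}$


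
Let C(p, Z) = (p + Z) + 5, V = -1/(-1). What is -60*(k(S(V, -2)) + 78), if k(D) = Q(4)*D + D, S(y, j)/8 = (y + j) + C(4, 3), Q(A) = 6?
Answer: -41640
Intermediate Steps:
V = 1 (V = -1*(-1) = 1)
C(p, Z) = 5 + Z + p (C(p, Z) = (Z + p) + 5 = 5 + Z + p)
S(y, j) = 96 + 8*j + 8*y (S(y, j) = 8*((y + j) + (5 + 3 + 4)) = 8*((j + y) + 12) = 8*(12 + j + y) = 96 + 8*j + 8*y)
k(D) = 7*D (k(D) = 6*D + D = 7*D)
-60*(k(S(V, -2)) + 78) = -60*(7*(96 + 8*(-2) + 8*1) + 78) = -60*(7*(96 - 16 + 8) + 78) = -60*(7*88 + 78) = -60*(616 + 78) = -60*694 = -41640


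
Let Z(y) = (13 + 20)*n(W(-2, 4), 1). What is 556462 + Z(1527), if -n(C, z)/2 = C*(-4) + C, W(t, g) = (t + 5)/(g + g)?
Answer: 2226145/4 ≈ 5.5654e+5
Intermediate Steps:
W(t, g) = (5 + t)/(2*g) (W(t, g) = (5 + t)/((2*g)) = (5 + t)*(1/(2*g)) = (5 + t)/(2*g))
n(C, z) = 6*C (n(C, z) = -2*(C*(-4) + C) = -2*(-4*C + C) = -(-6)*C = 6*C)
Z(y) = 297/4 (Z(y) = (13 + 20)*(6*((1/2)*(5 - 2)/4)) = 33*(6*((1/2)*(1/4)*3)) = 33*(6*(3/8)) = 33*(9/4) = 297/4)
556462 + Z(1527) = 556462 + 297/4 = 2226145/4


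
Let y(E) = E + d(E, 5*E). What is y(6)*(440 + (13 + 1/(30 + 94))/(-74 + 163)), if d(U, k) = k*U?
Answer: 14572359/178 ≈ 81867.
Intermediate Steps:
d(U, k) = U*k
y(E) = E + 5*E² (y(E) = E + E*(5*E) = E + 5*E²)
y(6)*(440 + (13 + 1/(30 + 94))/(-74 + 163)) = (6*(1 + 5*6))*(440 + (13 + 1/(30 + 94))/(-74 + 163)) = (6*(1 + 30))*(440 + (13 + 1/124)/89) = (6*31)*(440 + (13 + 1/124)*(1/89)) = 186*(440 + (1613/124)*(1/89)) = 186*(440 + 1613/11036) = 186*(4857453/11036) = 14572359/178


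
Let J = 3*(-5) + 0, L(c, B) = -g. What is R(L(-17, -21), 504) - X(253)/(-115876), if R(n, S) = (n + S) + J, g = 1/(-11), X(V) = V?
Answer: 623415663/1274636 ≈ 489.09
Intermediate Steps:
g = -1/11 ≈ -0.090909
L(c, B) = 1/11 (L(c, B) = -1*(-1/11) = 1/11)
J = -15 (J = -15 + 0 = -15)
R(n, S) = -15 + S + n (R(n, S) = (n + S) - 15 = (S + n) - 15 = -15 + S + n)
R(L(-17, -21), 504) - X(253)/(-115876) = (-15 + 504 + 1/11) - 253/(-115876) = 5380/11 - 253*(-1)/115876 = 5380/11 - 1*(-253/115876) = 5380/11 + 253/115876 = 623415663/1274636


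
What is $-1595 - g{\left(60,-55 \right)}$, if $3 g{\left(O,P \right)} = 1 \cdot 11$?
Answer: $- \frac{4796}{3} \approx -1598.7$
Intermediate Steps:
$g{\left(O,P \right)} = \frac{11}{3}$ ($g{\left(O,P \right)} = \frac{1 \cdot 11}{3} = \frac{1}{3} \cdot 11 = \frac{11}{3}$)
$-1595 - g{\left(60,-55 \right)} = -1595 - \frac{11}{3} = - \frac{4796}{3}$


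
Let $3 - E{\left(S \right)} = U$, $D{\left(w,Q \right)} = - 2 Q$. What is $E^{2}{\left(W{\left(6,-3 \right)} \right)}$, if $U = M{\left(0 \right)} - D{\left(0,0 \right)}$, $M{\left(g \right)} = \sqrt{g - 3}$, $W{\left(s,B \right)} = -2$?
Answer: $\left(3 - i \sqrt{3}\right)^{2} \approx 6.0 - 10.392 i$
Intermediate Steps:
$M{\left(g \right)} = \sqrt{-3 + g}$
$U = i \sqrt{3}$ ($U = \sqrt{-3 + 0} - \left(-2\right) 0 = \sqrt{-3} - 0 = i \sqrt{3} + 0 = i \sqrt{3} \approx 1.732 i$)
$E{\left(S \right)} = 3 - i \sqrt{3}$
$E^{2}{\left(W{\left(6,-3 \right)} \right)} = \left(3 - i \sqrt{3}\right)^{2}$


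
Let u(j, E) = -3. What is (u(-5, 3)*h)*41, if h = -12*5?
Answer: 7380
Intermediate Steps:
h = -60 (h = -1*60 = -60)
(u(-5, 3)*h)*41 = -3*(-60)*41 = 180*41 = 7380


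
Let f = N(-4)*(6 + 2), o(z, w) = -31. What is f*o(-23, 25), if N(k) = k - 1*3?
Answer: 1736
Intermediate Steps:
N(k) = -3 + k (N(k) = k - 3 = -3 + k)
f = -56 (f = (-3 - 4)*(6 + 2) = -7*8 = -56)
f*o(-23, 25) = -56*(-31) = 1736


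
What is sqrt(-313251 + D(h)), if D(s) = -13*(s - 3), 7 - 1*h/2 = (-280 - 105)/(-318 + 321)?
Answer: 4*I*sqrt(178161)/3 ≈ 562.79*I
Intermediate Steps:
h = 812/3 (h = 14 - 2*(-280 - 105)/(-318 + 321) = 14 - (-770)/3 = 14 - 2*(-385/3) = 14 + 770/3 = 812/3 ≈ 270.67)
D(s) = 39 - 13*s (D(s) = -13*(-3 + s) = 39 - 13*s)
sqrt(-313251 + D(h)) = sqrt(-313251 + (39 - 13*812/3)) = sqrt(-313251 + (39 - 10556/3)) = sqrt(-313251 - 10439/3) = sqrt(-950192/3) = 4*I*sqrt(178161)/3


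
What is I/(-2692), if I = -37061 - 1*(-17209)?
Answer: 4963/673 ≈ 7.3744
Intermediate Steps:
I = -19852 (I = -37061 + 17209 = -19852)
I/(-2692) = -19852/(-2692) = -19852*(-1/2692) = 4963/673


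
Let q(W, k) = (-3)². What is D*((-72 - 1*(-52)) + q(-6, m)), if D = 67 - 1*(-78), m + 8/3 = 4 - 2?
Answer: -1595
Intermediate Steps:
m = -⅔ (m = -8/3 + (4 - 2) = -8/3 + 2 = -⅔ ≈ -0.66667)
q(W, k) = 9
D = 145 (D = 67 + 78 = 145)
D*((-72 - 1*(-52)) + q(-6, m)) = 145*((-72 - 1*(-52)) + 9) = 145*((-72 + 52) + 9) = 145*(-20 + 9) = 145*(-11) = -1595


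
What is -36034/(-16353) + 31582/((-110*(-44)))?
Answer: 345432503/39574260 ≈ 8.7287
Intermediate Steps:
-36034/(-16353) + 31582/((-110*(-44))) = -36034*(-1/16353) + 31582/4840 = 36034/16353 + 31582*(1/4840) = 36034/16353 + 15791/2420 = 345432503/39574260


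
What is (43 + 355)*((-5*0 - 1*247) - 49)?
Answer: -117808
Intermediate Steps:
(43 + 355)*((-5*0 - 1*247) - 49) = 398*((0 - 247) - 49) = 398*(-247 - 49) = 398*(-296) = -117808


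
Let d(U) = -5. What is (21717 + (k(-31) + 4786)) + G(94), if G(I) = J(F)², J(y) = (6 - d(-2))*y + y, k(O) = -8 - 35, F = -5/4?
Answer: 26685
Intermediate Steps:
F = -5/4 (F = -5*¼ = -5/4 ≈ -1.2500)
k(O) = -43
J(y) = 12*y (J(y) = (6 - 1*(-5))*y + y = (6 + 5)*y + y = 11*y + y = 12*y)
G(I) = 225 (G(I) = (12*(-5/4))² = (-15)² = 225)
(21717 + (k(-31) + 4786)) + G(94) = (21717 + (-43 + 4786)) + 225 = (21717 + 4743) + 225 = 26460 + 225 = 26685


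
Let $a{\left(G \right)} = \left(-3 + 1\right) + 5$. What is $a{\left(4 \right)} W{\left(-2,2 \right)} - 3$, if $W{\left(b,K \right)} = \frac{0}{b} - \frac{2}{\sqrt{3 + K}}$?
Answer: $-3 - \frac{6 \sqrt{5}}{5} \approx -5.6833$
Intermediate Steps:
$W{\left(b,K \right)} = - \frac{2}{\sqrt{3 + K}}$ ($W{\left(b,K \right)} = 0 - \frac{2}{\sqrt{3 + K}} = - \frac{2}{\sqrt{3 + K}}$)
$a{\left(G \right)} = 3$ ($a{\left(G \right)} = -2 + 5 = 3$)
$a{\left(4 \right)} W{\left(-2,2 \right)} - 3 = 3 \left(- \frac{2}{\sqrt{3 + 2}}\right) - 3 = 3 \left(- \frac{2}{\sqrt{5}}\right) - 3 = 3 \left(- 2 \frac{\sqrt{5}}{5}\right) - 3 = 3 \left(- \frac{2 \sqrt{5}}{5}\right) - 3 = - \frac{6 \sqrt{5}}{5} - 3 = -3 - \frac{6 \sqrt{5}}{5}$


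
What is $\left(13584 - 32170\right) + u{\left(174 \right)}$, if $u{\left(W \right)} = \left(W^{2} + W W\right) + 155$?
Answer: $42121$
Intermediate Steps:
$u{\left(W \right)} = 155 + 2 W^{2}$ ($u{\left(W \right)} = \left(W^{2} + W^{2}\right) + 155 = 2 W^{2} + 155 = 155 + 2 W^{2}$)
$\left(13584 - 32170\right) + u{\left(174 \right)} = \left(13584 - 32170\right) + \left(155 + 2 \cdot 174^{2}\right) = -18586 + \left(155 + 2 \cdot 30276\right) = -18586 + \left(155 + 60552\right) = -18586 + 60707 = 42121$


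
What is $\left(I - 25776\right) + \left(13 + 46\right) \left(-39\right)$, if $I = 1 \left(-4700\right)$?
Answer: $-32777$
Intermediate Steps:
$I = -4700$
$\left(I - 25776\right) + \left(13 + 46\right) \left(-39\right) = \left(-4700 - 25776\right) + \left(13 + 46\right) \left(-39\right) = -30476 + 59 \left(-39\right) = -30476 - 2301 = -32777$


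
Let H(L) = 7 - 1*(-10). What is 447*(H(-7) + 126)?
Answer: 63921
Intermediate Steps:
H(L) = 17 (H(L) = 7 + 10 = 17)
447*(H(-7) + 126) = 447*(17 + 126) = 447*143 = 63921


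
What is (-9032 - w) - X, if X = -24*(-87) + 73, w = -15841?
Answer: 4648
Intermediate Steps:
X = 2161 (X = 2088 + 73 = 2161)
(-9032 - w) - X = (-9032 - 1*(-15841)) - 1*2161 = (-9032 + 15841) - 2161 = 6809 - 2161 = 4648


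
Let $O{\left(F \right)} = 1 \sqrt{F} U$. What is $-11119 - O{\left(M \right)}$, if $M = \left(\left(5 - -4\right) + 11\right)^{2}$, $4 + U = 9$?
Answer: $-11219$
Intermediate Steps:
$U = 5$ ($U = -4 + 9 = 5$)
$M = 400$ ($M = \left(\left(5 + 4\right) + 11\right)^{2} = \left(9 + 11\right)^{2} = 20^{2} = 400$)
$O{\left(F \right)} = 5 \sqrt{F}$ ($O{\left(F \right)} = 1 \sqrt{F} 5 = \sqrt{F} 5 = 5 \sqrt{F}$)
$-11119 - O{\left(M \right)} = -11119 - 5 \sqrt{400} = -11119 - 5 \cdot 20 = -11119 - 100 = -11219$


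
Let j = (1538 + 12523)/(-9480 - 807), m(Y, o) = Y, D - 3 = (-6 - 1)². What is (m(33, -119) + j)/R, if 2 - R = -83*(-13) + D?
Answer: -108470/3871341 ≈ -0.028019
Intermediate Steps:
D = 52 (D = 3 + (-6 - 1)² = 3 + (-7)² = 3 + 49 = 52)
R = -1129 (R = 2 - (-83*(-13) + 52) = 2 - (1079 + 52) = 2 - 1*1131 = 2 - 1131 = -1129)
j = -4687/3429 (j = 14061/(-10287) = 14061*(-1/10287) = -4687/3429 ≈ -1.3669)
(m(33, -119) + j)/R = (33 - 4687/3429)/(-1129) = (108470/3429)*(-1/1129) = -108470/3871341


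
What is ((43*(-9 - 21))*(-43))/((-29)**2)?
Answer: 55470/841 ≈ 65.957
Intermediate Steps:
((43*(-9 - 21))*(-43))/((-29)**2) = ((43*(-30))*(-43))/841 = -1290*(-43)*(1/841) = 55470*(1/841) = 55470/841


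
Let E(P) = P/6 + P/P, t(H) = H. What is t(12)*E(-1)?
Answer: 10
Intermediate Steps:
E(P) = 1 + P/6 (E(P) = P*(⅙) + 1 = P/6 + 1 = 1 + P/6)
t(12)*E(-1) = 12*(1 + (⅙)*(-1)) = 12*(1 - ⅙) = 12*(⅚) = 10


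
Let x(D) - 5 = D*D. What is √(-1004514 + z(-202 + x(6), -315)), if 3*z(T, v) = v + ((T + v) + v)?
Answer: 2*I*√2260986/3 ≈ 1002.4*I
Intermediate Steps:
x(D) = 5 + D² (x(D) = 5 + D*D = 5 + D²)
z(T, v) = v + T/3 (z(T, v) = (v + ((T + v) + v))/3 = (v + (T + 2*v))/3 = (T + 3*v)/3 = v + T/3)
√(-1004514 + z(-202 + x(6), -315)) = √(-1004514 + (-315 + (-202 + (5 + 6²))/3)) = √(-1004514 + (-315 + (-202 + (5 + 36))/3)) = √(-1004514 + (-315 + (-202 + 41)/3)) = √(-1004514 + (-315 + (⅓)*(-161))) = √(-1004514 + (-315 - 161/3)) = √(-1004514 - 1106/3) = √(-3014648/3) = 2*I*√2260986/3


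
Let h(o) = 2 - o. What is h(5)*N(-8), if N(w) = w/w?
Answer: -3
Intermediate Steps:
N(w) = 1
h(5)*N(-8) = (2 - 1*5)*1 = (2 - 5)*1 = -3*1 = -3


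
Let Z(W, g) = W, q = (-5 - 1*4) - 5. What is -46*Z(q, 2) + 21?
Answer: 665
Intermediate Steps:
q = -14 (q = (-5 - 4) - 5 = -9 - 5 = -14)
-46*Z(q, 2) + 21 = -46*(-14) + 21 = 644 + 21 = 665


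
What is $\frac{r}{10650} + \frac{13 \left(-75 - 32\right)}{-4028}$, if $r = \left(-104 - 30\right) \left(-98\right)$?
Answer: $\frac{33854923}{21449100} \approx 1.5784$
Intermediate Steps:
$r = 13132$ ($r = \left(-134\right) \left(-98\right) = 13132$)
$\frac{r}{10650} + \frac{13 \left(-75 - 32\right)}{-4028} = \frac{13132}{10650} + \frac{13 \left(-75 - 32\right)}{-4028} = 13132 \cdot \frac{1}{10650} + 13 \left(-107\right) \left(- \frac{1}{4028}\right) = \frac{6566}{5325} - - \frac{1391}{4028} = \frac{6566}{5325} + \frac{1391}{4028} = \frac{33854923}{21449100}$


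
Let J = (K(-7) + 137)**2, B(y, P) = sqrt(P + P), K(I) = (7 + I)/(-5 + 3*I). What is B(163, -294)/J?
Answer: 14*I*sqrt(3)/18769 ≈ 0.001292*I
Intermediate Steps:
K(I) = (7 + I)/(-5 + 3*I)
B(y, P) = sqrt(2)*sqrt(P) (B(y, P) = sqrt(2*P) = sqrt(2)*sqrt(P))
J = 18769 (J = ((7 - 7)/(-5 + 3*(-7)) + 137)**2 = (0/(-5 - 21) + 137)**2 = (0/(-26) + 137)**2 = (-1/26*0 + 137)**2 = (0 + 137)**2 = 137**2 = 18769)
B(163, -294)/J = (sqrt(2)*sqrt(-294))/18769 = (sqrt(2)*(7*I*sqrt(6)))*(1/18769) = (14*I*sqrt(3))*(1/18769) = 14*I*sqrt(3)/18769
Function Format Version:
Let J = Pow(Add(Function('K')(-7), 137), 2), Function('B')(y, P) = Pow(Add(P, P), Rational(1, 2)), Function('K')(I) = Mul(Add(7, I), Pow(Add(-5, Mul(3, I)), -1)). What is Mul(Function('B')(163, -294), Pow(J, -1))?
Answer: Mul(Rational(14, 18769), I, Pow(3, Rational(1, 2))) ≈ Mul(0.0012920, I)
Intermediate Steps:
Function('K')(I) = Mul(Pow(Add(-5, Mul(3, I)), -1), Add(7, I))
Function('B')(y, P) = Mul(Pow(2, Rational(1, 2)), Pow(P, Rational(1, 2))) (Function('B')(y, P) = Pow(Mul(2, P), Rational(1, 2)) = Mul(Pow(2, Rational(1, 2)), Pow(P, Rational(1, 2))))
J = 18769 (J = Pow(Add(Mul(Pow(Add(-5, Mul(3, -7)), -1), Add(7, -7)), 137), 2) = Pow(Add(Mul(Pow(Add(-5, -21), -1), 0), 137), 2) = Pow(Add(Mul(Pow(-26, -1), 0), 137), 2) = Pow(Add(Mul(Rational(-1, 26), 0), 137), 2) = Pow(Add(0, 137), 2) = Pow(137, 2) = 18769)
Mul(Function('B')(163, -294), Pow(J, -1)) = Mul(Mul(Pow(2, Rational(1, 2)), Pow(-294, Rational(1, 2))), Pow(18769, -1)) = Mul(Mul(Pow(2, Rational(1, 2)), Mul(7, I, Pow(6, Rational(1, 2)))), Rational(1, 18769)) = Mul(Mul(14, I, Pow(3, Rational(1, 2))), Rational(1, 18769)) = Mul(Rational(14, 18769), I, Pow(3, Rational(1, 2)))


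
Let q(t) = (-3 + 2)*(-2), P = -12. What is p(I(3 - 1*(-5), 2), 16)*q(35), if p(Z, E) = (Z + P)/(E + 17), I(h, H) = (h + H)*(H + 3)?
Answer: 76/33 ≈ 2.3030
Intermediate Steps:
q(t) = 2 (q(t) = -1*(-2) = 2)
I(h, H) = (3 + H)*(H + h) (I(h, H) = (H + h)*(3 + H) = (3 + H)*(H + h))
p(Z, E) = (-12 + Z)/(17 + E) (p(Z, E) = (Z - 12)/(E + 17) = (-12 + Z)/(17 + E))
p(I(3 - 1*(-5), 2), 16)*q(35) = ((-12 + (2² + 3*2 + 3*(3 - 1*(-5)) + 2*(3 - 1*(-5))))/(17 + 16))*2 = ((-12 + (4 + 6 + 3*(3 + 5) + 2*(3 + 5)))/33)*2 = ((-12 + (4 + 6 + 3*8 + 2*8))/33)*2 = ((-12 + (4 + 6 + 24 + 16))/33)*2 = ((-12 + 50)/33)*2 = ((1/33)*38)*2 = (38/33)*2 = 76/33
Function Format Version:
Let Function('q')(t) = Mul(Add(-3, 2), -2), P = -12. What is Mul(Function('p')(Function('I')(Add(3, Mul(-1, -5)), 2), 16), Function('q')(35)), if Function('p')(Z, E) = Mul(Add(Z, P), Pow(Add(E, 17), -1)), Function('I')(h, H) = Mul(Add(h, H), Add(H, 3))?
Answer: Rational(76, 33) ≈ 2.3030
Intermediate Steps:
Function('q')(t) = 2 (Function('q')(t) = Mul(-1, -2) = 2)
Function('I')(h, H) = Mul(Add(3, H), Add(H, h)) (Function('I')(h, H) = Mul(Add(H, h), Add(3, H)) = Mul(Add(3, H), Add(H, h)))
Function('p')(Z, E) = Mul(Pow(Add(17, E), -1), Add(-12, Z)) (Function('p')(Z, E) = Mul(Add(Z, -12), Pow(Add(E, 17), -1)) = Mul(Add(-12, Z), Pow(Add(17, E), -1)) = Mul(Pow(Add(17, E), -1), Add(-12, Z)))
Mul(Function('p')(Function('I')(Add(3, Mul(-1, -5)), 2), 16), Function('q')(35)) = Mul(Mul(Pow(Add(17, 16), -1), Add(-12, Add(Pow(2, 2), Mul(3, 2), Mul(3, Add(3, Mul(-1, -5))), Mul(2, Add(3, Mul(-1, -5)))))), 2) = Mul(Mul(Pow(33, -1), Add(-12, Add(4, 6, Mul(3, Add(3, 5)), Mul(2, Add(3, 5))))), 2) = Mul(Mul(Rational(1, 33), Add(-12, Add(4, 6, Mul(3, 8), Mul(2, 8)))), 2) = Mul(Mul(Rational(1, 33), Add(-12, Add(4, 6, 24, 16))), 2) = Mul(Mul(Rational(1, 33), Add(-12, 50)), 2) = Mul(Mul(Rational(1, 33), 38), 2) = Mul(Rational(38, 33), 2) = Rational(76, 33)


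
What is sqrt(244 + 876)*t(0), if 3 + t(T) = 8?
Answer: 20*sqrt(70) ≈ 167.33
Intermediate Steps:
t(T) = 5 (t(T) = -3 + 8 = 5)
sqrt(244 + 876)*t(0) = sqrt(244 + 876)*5 = sqrt(1120)*5 = (4*sqrt(70))*5 = 20*sqrt(70)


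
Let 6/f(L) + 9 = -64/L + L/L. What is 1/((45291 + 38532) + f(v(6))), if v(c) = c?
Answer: 28/2347035 ≈ 1.1930e-5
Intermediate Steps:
f(L) = 6/(-8 - 64/L) (f(L) = 6/(-9 + (-64/L + L/L)) = 6/(-9 + (-64/L + 1)) = 6/(-9 + (1 - 64/L)) = 6/(-8 - 64/L))
1/((45291 + 38532) + f(v(6))) = 1/((45291 + 38532) - 3*6/(32 + 4*6)) = 1/(83823 - 3*6/(32 + 24)) = 1/(83823 - 3*6/56) = 1/(83823 - 3*6*1/56) = 1/(83823 - 9/28) = 1/(2347035/28) = 28/2347035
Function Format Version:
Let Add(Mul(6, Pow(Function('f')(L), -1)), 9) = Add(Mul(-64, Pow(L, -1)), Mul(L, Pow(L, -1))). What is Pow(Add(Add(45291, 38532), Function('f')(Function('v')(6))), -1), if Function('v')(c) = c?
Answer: Rational(28, 2347035) ≈ 1.1930e-5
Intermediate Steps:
Function('f')(L) = Mul(6, Pow(Add(-8, Mul(-64, Pow(L, -1))), -1)) (Function('f')(L) = Mul(6, Pow(Add(-9, Add(Mul(-64, Pow(L, -1)), Mul(L, Pow(L, -1)))), -1)) = Mul(6, Pow(Add(-9, Add(Mul(-64, Pow(L, -1)), 1)), -1)) = Mul(6, Pow(Add(-9, Add(1, Mul(-64, Pow(L, -1)))), -1)) = Mul(6, Pow(Add(-8, Mul(-64, Pow(L, -1))), -1)))
Pow(Add(Add(45291, 38532), Function('f')(Function('v')(6))), -1) = Pow(Add(Add(45291, 38532), Mul(-3, 6, Pow(Add(32, Mul(4, 6)), -1))), -1) = Pow(Add(83823, Mul(-3, 6, Pow(Add(32, 24), -1))), -1) = Pow(Add(83823, Mul(-3, 6, Pow(56, -1))), -1) = Pow(Add(83823, Mul(-3, 6, Rational(1, 56))), -1) = Pow(Add(83823, Rational(-9, 28)), -1) = Pow(Rational(2347035, 28), -1) = Rational(28, 2347035)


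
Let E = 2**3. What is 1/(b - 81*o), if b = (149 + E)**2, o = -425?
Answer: 1/59074 ≈ 1.6928e-5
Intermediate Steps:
E = 8
b = 24649 (b = (149 + 8)**2 = 157**2 = 24649)
1/(b - 81*o) = 1/(24649 - 81*(-425)) = 1/(24649 + 34425) = 1/59074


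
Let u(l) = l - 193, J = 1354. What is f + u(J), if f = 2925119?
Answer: 2926280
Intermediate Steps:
u(l) = -193 + l
f + u(J) = 2925119 + (-193 + 1354) = 2925119 + 1161 = 2926280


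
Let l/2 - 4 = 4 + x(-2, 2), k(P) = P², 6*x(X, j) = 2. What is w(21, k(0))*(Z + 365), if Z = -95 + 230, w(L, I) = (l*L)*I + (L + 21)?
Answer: 21000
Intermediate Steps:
x(X, j) = ⅓ (x(X, j) = (⅙)*2 = ⅓)
l = 50/3 (l = 8 + 2*(4 + ⅓) = 8 + 2*(13/3) = 8 + 26/3 = 50/3 ≈ 16.667)
w(L, I) = 21 + L + 50*I*L/3 (w(L, I) = (50*L/3)*I + (L + 21) = 50*I*L/3 + (21 + L) = 21 + L + 50*I*L/3)
Z = 135
w(21, k(0))*(Z + 365) = (21 + 21 + (50/3)*0²*21)*(135 + 365) = (21 + 21 + (50/3)*0*21)*500 = (21 + 21 + 0)*500 = 42*500 = 21000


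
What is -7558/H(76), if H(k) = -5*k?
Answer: 3779/190 ≈ 19.889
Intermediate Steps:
-7558/H(76) = -7558/((-5*76)) = -7558/(-380) = -7558*(-1/380) = 3779/190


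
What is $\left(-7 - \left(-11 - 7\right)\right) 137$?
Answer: $1507$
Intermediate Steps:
$\left(-7 - \left(-11 - 7\right)\right) 137 = \left(-7 - -18\right) 137 = \left(-7 + 18\right) 137 = 11 \cdot 137 = 1507$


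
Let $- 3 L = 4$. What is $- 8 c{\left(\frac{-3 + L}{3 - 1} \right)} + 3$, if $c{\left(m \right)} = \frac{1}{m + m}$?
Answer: $\frac{63}{13} \approx 4.8462$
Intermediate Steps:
$L = - \frac{4}{3}$ ($L = \left(- \frac{1}{3}\right) 4 = - \frac{4}{3} \approx -1.3333$)
$c{\left(m \right)} = \frac{1}{2 m}$
$- 8 c{\left(\frac{-3 + L}{3 - 1} \right)} + 3 = - 8 \frac{1}{2 \frac{-3 - \frac{4}{3}}{3 - 1}} + 3 = - 8 \frac{1}{2 \left(- \frac{13}{3 \cdot 2}\right)} + 3 = - 8 \frac{1}{2 \left(\left(- \frac{13}{3}\right) \frac{1}{2}\right)} + 3 = - 8 \frac{1}{2 \left(- \frac{13}{6}\right)} + 3 = - 8 \cdot \frac{1}{2} \left(- \frac{6}{13}\right) + 3 = \left(-8\right) \left(- \frac{3}{13}\right) + 3 = \frac{24}{13} + 3 = \frac{63}{13}$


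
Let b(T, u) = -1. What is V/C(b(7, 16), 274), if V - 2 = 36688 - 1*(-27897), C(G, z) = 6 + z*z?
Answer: 64587/75082 ≈ 0.86022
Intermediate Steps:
C(G, z) = 6 + z**2
V = 64587 (V = 2 + (36688 - 1*(-27897)) = 2 + (36688 + 27897) = 2 + 64585 = 64587)
V/C(b(7, 16), 274) = 64587/(6 + 274**2) = 64587/(6 + 75076) = 64587/75082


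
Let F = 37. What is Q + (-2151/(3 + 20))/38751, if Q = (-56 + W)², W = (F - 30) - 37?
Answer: 2197284319/297091 ≈ 7396.0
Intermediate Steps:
W = -30 (W = (37 - 30) - 37 = 7 - 37 = -30)
Q = 7396 (Q = (-56 - 30)² = (-86)² = 7396)
Q + (-2151/(3 + 20))/38751 = 7396 + (-2151/(3 + 20))/38751 = 7396 + (-2151/23)*(1/38751) = 7396 + ((1/23)*(-2151))*(1/38751) = 7396 - 2151/23*1/38751 = 7396 - 717/297091 = 2197284319/297091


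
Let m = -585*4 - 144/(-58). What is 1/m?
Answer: -29/67788 ≈ -0.00042780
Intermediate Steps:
m = -67788/29 (m = -45*52 - 144*(-1/58) = -2340 + 72/29 = -67788/29 ≈ -2337.5)
1/m = 1/(-67788/29) = -29/67788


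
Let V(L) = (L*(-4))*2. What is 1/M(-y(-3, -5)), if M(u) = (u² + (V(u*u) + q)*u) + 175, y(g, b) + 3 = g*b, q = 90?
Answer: 1/13063 ≈ 7.6552e-5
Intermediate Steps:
V(L) = -8*L (V(L) = -4*L*2 = -8*L)
y(g, b) = -3 + b*g (y(g, b) = -3 + g*b = -3 + b*g)
M(u) = 175 + u² + u*(90 - 8*u²) (M(u) = (u² + (-8*u*u + 90)*u) + 175 = (u² + (-8*u² + 90)*u) + 175 = (u² + (90 - 8*u²)*u) + 175 = (u² + u*(90 - 8*u²)) + 175 = 175 + u² + u*(90 - 8*u²))
1/M(-y(-3, -5)) = 1/(175 + (-(-3 - 5*(-3)))² - 8*(-(-3 - 5*(-3))³) + 90*(-(-3 - 5*(-3)))) = 1/(175 + (-(-3 + 15))² - 8*(-(-3 + 15)³) + 90*(-(-3 + 15))) = 1/(175 + (-1*12)² - 8*(-1*12)³ + 90*(-1*12)) = 1/(175 + (-12)² - 8*(-12)³ + 90*(-12)) = 1/(175 + 144 - 8*(-1728) - 1080) = 1/(175 + 144 + 13824 - 1080) = 1/13063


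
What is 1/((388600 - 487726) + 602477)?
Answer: 1/503351 ≈ 1.9867e-6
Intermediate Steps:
1/((388600 - 487726) + 602477) = 1/(-99126 + 602477) = 1/503351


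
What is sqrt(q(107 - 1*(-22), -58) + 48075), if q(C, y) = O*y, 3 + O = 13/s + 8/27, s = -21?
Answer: sqrt(191574579)/63 ≈ 219.70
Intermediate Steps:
O = -628/189 (O = -3 + (13/(-21) + 8/27) = -3 + (13*(-1/21) + 8*(1/27)) = -3 + (-13/21 + 8/27) = -3 - 61/189 = -628/189 ≈ -3.3228)
q(C, y) = -628*y/189
sqrt(q(107 - 1*(-22), -58) + 48075) = sqrt(-628/189*(-58) + 48075) = sqrt(36424/189 + 48075) = sqrt(9122599/189) = sqrt(191574579)/63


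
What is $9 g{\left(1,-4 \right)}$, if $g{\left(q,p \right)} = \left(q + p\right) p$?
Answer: $108$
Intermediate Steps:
$g{\left(q,p \right)} = p \left(p + q\right)$ ($g{\left(q,p \right)} = \left(p + q\right) p = p \left(p + q\right)$)
$9 g{\left(1,-4 \right)} = 9 \left(- 4 \left(-4 + 1\right)\right) = 9 \left(\left(-4\right) \left(-3\right)\right) = 9 \cdot 12 = 108$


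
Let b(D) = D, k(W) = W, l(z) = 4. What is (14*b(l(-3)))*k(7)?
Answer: 392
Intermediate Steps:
(14*b(l(-3)))*k(7) = (14*4)*7 = 56*7 = 392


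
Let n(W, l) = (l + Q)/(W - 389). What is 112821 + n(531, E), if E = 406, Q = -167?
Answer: 16020821/142 ≈ 1.1282e+5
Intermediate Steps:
n(W, l) = (-167 + l)/(-389 + W) (n(W, l) = (l - 167)/(W - 389) = (-167 + l)/(-389 + W))
112821 + n(531, E) = 112821 + (-167 + 406)/(-389 + 531) = 112821 + 239/142 = 16020821/142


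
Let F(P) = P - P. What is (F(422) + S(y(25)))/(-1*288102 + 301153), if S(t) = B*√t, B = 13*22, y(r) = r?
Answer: 1430/13051 ≈ 0.10957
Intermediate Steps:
B = 286
S(t) = 286*√t
F(P) = 0
(F(422) + S(y(25)))/(-1*288102 + 301153) = (0 + 286*√25)/(-1*288102 + 301153) = (0 + 286*5)/(-288102 + 301153) = (0 + 1430)/13051 = 1430*(1/13051) = 1430/13051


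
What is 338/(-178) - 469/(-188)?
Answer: 9969/16732 ≈ 0.59580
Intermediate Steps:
338/(-178) - 469/(-188) = 338*(-1/178) - 469*(-1/188) = -169/89 + 469/188 = 9969/16732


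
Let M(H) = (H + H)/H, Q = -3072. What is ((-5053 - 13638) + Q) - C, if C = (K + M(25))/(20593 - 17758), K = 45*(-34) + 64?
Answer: -20565547/945 ≈ -21762.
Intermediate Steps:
M(H) = 2 (M(H) = (2*H)/H = 2)
K = -1466 (K = -1530 + 64 = -1466)
C = -488/945 (C = (-1466 + 2)/(20593 - 17758) = -1464/2835 = -1464*1/2835 = -488/945 ≈ -0.51640)
((-5053 - 13638) + Q) - C = ((-5053 - 13638) - 3072) - 1*(-488/945) = (-18691 - 3072) + 488/945 = -21763 + 488/945 = -20565547/945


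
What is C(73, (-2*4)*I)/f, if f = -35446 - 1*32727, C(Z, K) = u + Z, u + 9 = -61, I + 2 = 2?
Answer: -3/68173 ≈ -4.4006e-5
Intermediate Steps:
I = 0 (I = -2 + 2 = 0)
u = -70 (u = -9 - 61 = -70)
C(Z, K) = -70 + Z
f = -68173 (f = -35446 - 32727 = -68173)
C(73, (-2*4)*I)/f = (-70 + 73)/(-68173) = 3*(-1/68173) = -3/68173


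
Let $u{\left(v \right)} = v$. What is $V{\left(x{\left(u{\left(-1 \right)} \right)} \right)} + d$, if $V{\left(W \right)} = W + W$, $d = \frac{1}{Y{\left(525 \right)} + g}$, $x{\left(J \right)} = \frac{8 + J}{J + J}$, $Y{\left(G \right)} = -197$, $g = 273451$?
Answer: $- \frac{1912777}{273254} \approx -7.0$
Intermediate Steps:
$x{\left(J \right)} = \frac{8 + J}{2 J}$
$d = \frac{1}{273254}$ ($d = \frac{1}{-197 + 273451} = \frac{1}{273254} \approx 3.6596 \cdot 10^{-6}$)
$V{\left(W \right)} = 2 W$
$V{\left(x{\left(u{\left(-1 \right)} \right)} \right)} + d = 2 \frac{8 - 1}{2 \left(-1\right)} + \frac{1}{273254} = 2 \cdot \frac{1}{2} \left(-1\right) 7 + \frac{1}{273254} = 2 \left(- \frac{7}{2}\right) + \frac{1}{273254} = -7 + \frac{1}{273254} = - \frac{1912777}{273254}$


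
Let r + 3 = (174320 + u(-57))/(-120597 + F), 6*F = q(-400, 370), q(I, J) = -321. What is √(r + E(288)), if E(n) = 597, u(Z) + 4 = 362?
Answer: √34502046572838/241301 ≈ 24.342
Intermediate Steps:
u(Z) = 358 (u(Z) = -4 + 362 = 358)
F = -107/2 (F = (⅙)*(-321) = -107/2 ≈ -53.500)
r = -1073259/241301 (r = -3 + (174320 + 358)/(-120597 - 107/2) = -3 + 174678/(-241301/2) = -3 + 174678*(-2/241301) = -3 - 349356/241301 = -1073259/241301 ≈ -4.4478)
√(r + E(288)) = √(-1073259/241301 + 597) = √(142983438/241301) = √34502046572838/241301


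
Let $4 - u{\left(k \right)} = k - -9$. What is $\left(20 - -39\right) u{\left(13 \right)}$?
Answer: $-1062$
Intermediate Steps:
$u{\left(k \right)} = -5 - k$ ($u{\left(k \right)} = 4 - \left(k - -9\right) = 4 - \left(k + 9\right) = 4 - \left(9 + k\right) = -5 - k$)
$\left(20 - -39\right) u{\left(13 \right)} = \left(20 - -39\right) \left(-5 - 13\right) = \left(20 + 39\right) \left(-5 - 13\right) = 59 \left(-18\right) = -1062$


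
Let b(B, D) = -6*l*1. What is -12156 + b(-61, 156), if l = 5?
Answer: -12186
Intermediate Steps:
b(B, D) = -30 (b(B, D) = -6*5*1 = -30*1 = -30)
-12156 + b(-61, 156) = -12156 - 30 = -12186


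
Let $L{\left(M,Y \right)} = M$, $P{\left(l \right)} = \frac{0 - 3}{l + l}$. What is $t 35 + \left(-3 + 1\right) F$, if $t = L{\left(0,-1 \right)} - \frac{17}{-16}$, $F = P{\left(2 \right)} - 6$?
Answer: $\frac{811}{16} \approx 50.688$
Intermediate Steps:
$P{\left(l \right)} = - \frac{3}{2 l}$
$F = - \frac{27}{4}$ ($F = - \frac{3}{2 \cdot 2} - 6 = \left(- \frac{3}{2}\right) \frac{1}{2} - 6 = - \frac{3}{4} - 6 = - \frac{27}{4} \approx -6.75$)
$t = \frac{17}{16}$ ($t = 0 - \frac{17}{-16} = 0 - - \frac{17}{16} = 0 + \frac{17}{16} = \frac{17}{16} \approx 1.0625$)
$t 35 + \left(-3 + 1\right) F = \frac{17}{16} \cdot 35 + \left(-3 + 1\right) \left(- \frac{27}{4}\right) = \frac{595}{16} - - \frac{27}{2} = \frac{595}{16} + \frac{27}{2} = \frac{811}{16}$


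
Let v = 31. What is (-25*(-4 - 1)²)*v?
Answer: -19375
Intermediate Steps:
(-25*(-4 - 1)²)*v = -25*(-4 - 1)²*31 = -25*(-5)²*31 = -25*25*31 = -625*31 = -19375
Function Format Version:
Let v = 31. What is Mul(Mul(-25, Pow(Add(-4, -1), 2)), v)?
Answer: -19375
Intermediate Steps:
Mul(Mul(-25, Pow(Add(-4, -1), 2)), v) = Mul(Mul(-25, Pow(Add(-4, -1), 2)), 31) = Mul(Mul(-25, Pow(-5, 2)), 31) = Mul(Mul(-25, 25), 31) = Mul(-625, 31) = -19375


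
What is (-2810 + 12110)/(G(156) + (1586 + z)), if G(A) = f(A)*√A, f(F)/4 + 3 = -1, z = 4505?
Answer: 365460/239099 + 1920*√39/239099 ≈ 1.5786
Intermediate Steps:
f(F) = -16 (f(F) = -12 + 4*(-1) = -12 - 4 = -16)
G(A) = -16*√A
(-2810 + 12110)/(G(156) + (1586 + z)) = (-2810 + 12110)/(-32*√39 + (1586 + 4505)) = 9300/(-32*√39 + 6091) = 9300/(6091 - 32*√39)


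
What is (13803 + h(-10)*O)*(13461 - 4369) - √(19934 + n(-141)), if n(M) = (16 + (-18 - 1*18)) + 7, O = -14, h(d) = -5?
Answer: 126133316 - √19921 ≈ 1.2613e+8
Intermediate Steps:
n(M) = -13 (n(M) = (16 + (-18 - 18)) + 7 = (16 - 36) + 7 = -20 + 7 = -13)
(13803 + h(-10)*O)*(13461 - 4369) - √(19934 + n(-141)) = (13803 - 5*(-14))*(13461 - 4369) - √(19934 - 13) = (13803 + 70)*9092 - √19921 = 13873*9092 - √19921 = 126133316 - √19921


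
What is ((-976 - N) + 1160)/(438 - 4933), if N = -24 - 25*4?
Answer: -308/4495 ≈ -0.068521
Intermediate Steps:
N = -124 (N = -24 - 100 = -124)
((-976 - N) + 1160)/(438 - 4933) = ((-976 - 1*(-124)) + 1160)/(438 - 4933) = ((-976 + 124) + 1160)/(-4495) = (-852 + 1160)*(-1/4495) = 308*(-1/4495) = -308/4495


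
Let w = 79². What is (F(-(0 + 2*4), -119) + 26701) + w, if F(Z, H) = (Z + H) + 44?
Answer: 32859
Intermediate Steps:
F(Z, H) = 44 + H + Z (F(Z, H) = (H + Z) + 44 = 44 + H + Z)
w = 6241
(F(-(0 + 2*4), -119) + 26701) + w = ((44 - 119 - (0 + 2*4)) + 26701) + 6241 = ((44 - 119 - (0 + 8)) + 26701) + 6241 = ((44 - 119 - 1*8) + 26701) + 6241 = ((44 - 119 - 8) + 26701) + 6241 = (-83 + 26701) + 6241 = 26618 + 6241 = 32859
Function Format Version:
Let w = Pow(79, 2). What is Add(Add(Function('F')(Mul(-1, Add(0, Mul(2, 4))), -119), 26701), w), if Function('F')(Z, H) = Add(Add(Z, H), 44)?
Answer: 32859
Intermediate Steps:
Function('F')(Z, H) = Add(44, H, Z) (Function('F')(Z, H) = Add(Add(H, Z), 44) = Add(44, H, Z))
w = 6241
Add(Add(Function('F')(Mul(-1, Add(0, Mul(2, 4))), -119), 26701), w) = Add(Add(Add(44, -119, Mul(-1, Add(0, Mul(2, 4)))), 26701), 6241) = Add(Add(Add(44, -119, Mul(-1, Add(0, 8))), 26701), 6241) = Add(Add(Add(44, -119, Mul(-1, 8)), 26701), 6241) = Add(Add(Add(44, -119, -8), 26701), 6241) = Add(Add(-83, 26701), 6241) = Add(26618, 6241) = 32859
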